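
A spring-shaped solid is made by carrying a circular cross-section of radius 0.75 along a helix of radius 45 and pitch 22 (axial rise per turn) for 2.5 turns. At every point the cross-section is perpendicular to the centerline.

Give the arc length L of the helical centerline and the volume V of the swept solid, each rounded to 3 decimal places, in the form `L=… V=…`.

L=708.995 V=1252.897

2πR = 2π·45 = 282.743339
per-turn = √(282.743339² + 22²) = √(79943.7956 + 484) = √80427.7956 = 283.597947
L = 2.5 × 283.597947 = 708.994868
V = π·0.75² × L = 1.767146 × 708.994868 = 1252.897351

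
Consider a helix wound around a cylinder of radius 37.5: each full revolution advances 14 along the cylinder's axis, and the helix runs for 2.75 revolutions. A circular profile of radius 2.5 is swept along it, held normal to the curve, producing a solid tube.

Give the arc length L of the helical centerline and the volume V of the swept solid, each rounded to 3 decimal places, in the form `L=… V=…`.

L=649.096 V=12744.975

2πR = 2π·37.5 = 235.619449
per-turn = √(235.619449² + 14²) = √(55516.5248 + 196) = √55712.5248 = 236.035007
L = 2.75 × 236.035007 = 649.096271
V = π·2.5² × L = 19.634954 × 649.096271 = 12744.975469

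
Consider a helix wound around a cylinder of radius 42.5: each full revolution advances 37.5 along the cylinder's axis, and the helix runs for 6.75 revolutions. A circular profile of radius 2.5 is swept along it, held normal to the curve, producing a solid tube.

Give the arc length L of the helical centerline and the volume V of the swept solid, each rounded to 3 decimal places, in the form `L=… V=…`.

2πR = 2π·42.5 = 267.035376
per-turn = √(267.035376² + 37.5²) = √(71307.8918 + 1406.25) = √72714.1418 = 269.655598
L = 6.75 × 269.655598 = 1820.175290
V = π·2.5² × L = 19.634954 × 1820.175290 = 35739.058242

L=1820.175 V=35739.058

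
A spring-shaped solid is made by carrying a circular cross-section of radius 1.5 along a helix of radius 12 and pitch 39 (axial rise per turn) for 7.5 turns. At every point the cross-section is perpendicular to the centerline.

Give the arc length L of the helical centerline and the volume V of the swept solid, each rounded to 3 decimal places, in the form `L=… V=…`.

2πR = 2π·12 = 75.398224
per-turn = √(75.398224² + 39²) = √(5684.8921 + 1521) = √7205.8921 = 84.887526
L = 7.5 × 84.887526 = 636.656448
V = π·1.5² × L = 7.068583 × 636.656448 = 4500.259244

L=636.656 V=4500.259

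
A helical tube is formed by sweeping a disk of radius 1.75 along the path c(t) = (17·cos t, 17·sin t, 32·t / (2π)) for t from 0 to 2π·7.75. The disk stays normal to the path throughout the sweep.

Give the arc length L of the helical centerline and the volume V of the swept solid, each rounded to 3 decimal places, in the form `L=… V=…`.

2πR = 2π·17 = 106.814150
per-turn = √(106.814150² + 32²) = √(11409.2627 + 1024) = √12433.2627 = 111.504541
L = 7.75 × 111.504541 = 864.160194
V = π·1.75² × L = 9.621128 × 864.160194 = 8314.195404

L=864.160 V=8314.195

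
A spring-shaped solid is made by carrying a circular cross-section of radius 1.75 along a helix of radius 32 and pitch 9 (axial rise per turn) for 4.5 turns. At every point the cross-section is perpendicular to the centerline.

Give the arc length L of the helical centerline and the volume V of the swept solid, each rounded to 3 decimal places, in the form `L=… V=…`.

L=905.685 V=8713.708

2πR = 2π·32 = 201.061930
per-turn = √(201.061930² + 9²) = √(40425.8996 + 81) = √40506.8996 = 201.263260
L = 4.5 × 201.263260 = 905.684668
V = π·1.75² × L = 9.621128 × 905.684668 = 8713.707665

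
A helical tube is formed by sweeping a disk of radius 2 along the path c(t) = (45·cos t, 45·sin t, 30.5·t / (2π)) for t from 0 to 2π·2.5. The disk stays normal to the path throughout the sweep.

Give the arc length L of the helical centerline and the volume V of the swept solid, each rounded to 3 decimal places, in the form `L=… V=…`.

L=710.959 V=8934.175

2πR = 2π·45 = 282.743339
per-turn = √(282.743339² + 30.5²) = √(79943.7956 + 930.25) = √80874.0456 = 284.383624
L = 2.5 × 284.383624 = 710.959060
V = π·2² × L = 12.566371 × 710.959060 = 8934.175042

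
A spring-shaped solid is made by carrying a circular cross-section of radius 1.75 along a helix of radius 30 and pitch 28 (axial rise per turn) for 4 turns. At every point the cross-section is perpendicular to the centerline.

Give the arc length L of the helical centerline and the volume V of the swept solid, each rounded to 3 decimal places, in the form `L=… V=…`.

2πR = 2π·30 = 188.495559
per-turn = √(188.495559² + 28²) = √(35530.5758 + 784) = √36314.5758 = 190.563837
L = 4 × 190.563837 = 762.255347
V = π·1.75² × L = 9.621128 × 762.255347 = 7333.755879

L=762.255 V=7333.756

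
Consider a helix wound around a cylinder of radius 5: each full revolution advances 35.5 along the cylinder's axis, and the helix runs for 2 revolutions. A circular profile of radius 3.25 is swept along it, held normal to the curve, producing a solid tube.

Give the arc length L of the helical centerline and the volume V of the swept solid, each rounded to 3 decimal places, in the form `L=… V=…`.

2πR = 2π·5 = 31.415927
per-turn = √(31.415927² + 35.5²) = √(986.9604 + 1260.25) = √2247.2104 = 47.404751
L = 2 × 47.404751 = 94.809502
V = π·3.25² × L = 33.183072 × 94.809502 = 3146.070585

L=94.810 V=3146.071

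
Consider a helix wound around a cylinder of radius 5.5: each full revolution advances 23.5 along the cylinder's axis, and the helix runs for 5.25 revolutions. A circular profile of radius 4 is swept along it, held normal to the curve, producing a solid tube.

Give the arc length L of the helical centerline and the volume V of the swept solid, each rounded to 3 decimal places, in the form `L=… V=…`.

L=219.402 V=11028.336

2πR = 2π·5.5 = 34.557519
per-turn = √(34.557519² + 23.5²) = √(1194.2221 + 552.25) = √1746.4721 = 41.790814
L = 5.25 × 41.790814 = 219.401773
V = π·4² × L = 50.265482 × 219.401773 = 11028.335990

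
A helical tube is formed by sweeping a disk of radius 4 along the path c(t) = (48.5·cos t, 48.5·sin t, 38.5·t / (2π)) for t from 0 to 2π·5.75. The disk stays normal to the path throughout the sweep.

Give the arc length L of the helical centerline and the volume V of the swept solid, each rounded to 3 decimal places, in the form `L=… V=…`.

2πR = 2π·48.5 = 304.734487
per-turn = √(304.734487² + 38.5²) = √(92863.1078 + 1482.25) = √94345.3578 = 307.156894
L = 5.75 × 307.156894 = 1766.152143
V = π·4² × L = 50.265482 × 1766.152143 = 88776.489566

L=1766.152 V=88776.490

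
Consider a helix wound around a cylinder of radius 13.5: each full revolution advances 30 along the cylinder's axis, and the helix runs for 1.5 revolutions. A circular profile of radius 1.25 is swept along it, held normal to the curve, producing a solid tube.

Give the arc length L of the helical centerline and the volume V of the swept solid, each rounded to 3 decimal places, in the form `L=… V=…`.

L=134.958 V=662.473

2πR = 2π·13.5 = 84.823002
per-turn = √(84.823002² + 30²) = √(7194.9416 + 900) = √8094.9416 = 89.971893
L = 1.5 × 89.971893 = 134.957840
V = π·1.25² × L = 4.908739 × 134.957840 = 662.472749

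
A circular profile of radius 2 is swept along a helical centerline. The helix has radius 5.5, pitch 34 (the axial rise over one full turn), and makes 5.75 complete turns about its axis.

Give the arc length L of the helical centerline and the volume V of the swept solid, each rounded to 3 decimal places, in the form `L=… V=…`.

2πR = 2π·5.5 = 34.557519
per-turn = √(34.557519² + 34²) = √(1194.2221 + 1156) = √2350.2221 = 48.479090
L = 5.75 × 48.479090 = 278.754765
V = π·2² × L = 12.566371 × 278.754765 = 3502.935693

L=278.755 V=3502.936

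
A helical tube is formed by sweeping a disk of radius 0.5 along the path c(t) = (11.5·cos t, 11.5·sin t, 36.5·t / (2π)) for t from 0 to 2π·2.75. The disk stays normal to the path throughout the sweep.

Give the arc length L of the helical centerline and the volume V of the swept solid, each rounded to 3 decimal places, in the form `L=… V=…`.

L=222.619 V=174.844

2πR = 2π·11.5 = 72.256631
per-turn = √(72.256631² + 36.5²) = √(5221.0207 + 1332.25) = √6553.2707 = 80.952274
L = 2.75 × 80.952274 = 222.618755
V = π·0.5² × L = 0.785398 × 222.618755 = 174.844361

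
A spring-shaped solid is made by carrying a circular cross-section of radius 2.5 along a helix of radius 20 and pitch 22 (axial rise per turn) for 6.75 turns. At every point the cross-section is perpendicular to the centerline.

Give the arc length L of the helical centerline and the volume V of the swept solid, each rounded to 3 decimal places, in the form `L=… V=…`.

L=861.131 V=16908.265

2πR = 2π·20 = 125.663706
per-turn = √(125.663706² + 22²) = √(15791.3670 + 484) = √16275.3670 = 127.574947
L = 6.75 × 127.574947 = 861.130891
V = π·2.5² × L = 19.634954 × 861.130891 = 16908.265499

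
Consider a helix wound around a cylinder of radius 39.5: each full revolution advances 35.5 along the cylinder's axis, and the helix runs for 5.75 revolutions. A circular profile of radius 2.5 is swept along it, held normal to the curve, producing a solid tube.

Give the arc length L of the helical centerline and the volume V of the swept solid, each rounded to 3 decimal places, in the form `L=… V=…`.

L=1441.593 V=28305.619

2πR = 2π·39.5 = 248.185820
per-turn = √(248.185820² + 35.5²) = √(61596.2011 + 1260.25) = √62856.4511 = 250.711889
L = 5.75 × 250.711889 = 1441.593359
V = π·2.5² × L = 19.634954 × 1441.593359 = 28305.619418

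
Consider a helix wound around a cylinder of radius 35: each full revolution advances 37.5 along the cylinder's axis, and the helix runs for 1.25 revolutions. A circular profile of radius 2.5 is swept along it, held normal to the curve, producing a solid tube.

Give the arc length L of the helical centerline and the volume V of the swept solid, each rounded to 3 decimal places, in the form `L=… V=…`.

L=278.857 V=5475.351

2πR = 2π·35 = 219.911486
per-turn = √(219.911486² + 37.5²) = √(48361.0616 + 1406.25) = √49767.3116 = 223.085884
L = 1.25 × 223.085884 = 278.857355
V = π·2.5² × L = 19.634954 × 278.857355 = 5475.351358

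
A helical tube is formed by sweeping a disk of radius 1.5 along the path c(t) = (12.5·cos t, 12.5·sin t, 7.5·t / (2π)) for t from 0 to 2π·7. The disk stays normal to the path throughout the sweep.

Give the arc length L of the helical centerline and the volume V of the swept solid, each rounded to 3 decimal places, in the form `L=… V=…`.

L=552.280 V=3903.835

2πR = 2π·12.5 = 78.539816
per-turn = √(78.539816² + 7.5²) = √(6168.5028 + 56.25) = √6224.7528 = 78.897102
L = 7 × 78.897102 = 552.279716
V = π·1.5² × L = 7.068583 × 552.279716 = 3903.835272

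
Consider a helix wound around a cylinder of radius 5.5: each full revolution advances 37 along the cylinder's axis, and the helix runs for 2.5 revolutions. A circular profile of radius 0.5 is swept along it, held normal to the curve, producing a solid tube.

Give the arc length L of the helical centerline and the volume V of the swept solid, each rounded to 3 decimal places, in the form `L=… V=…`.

L=126.571 V=99.408

2πR = 2π·5.5 = 34.557519
per-turn = √(34.557519² + 37²) = √(1194.2221 + 1369) = √2563.2221 = 50.628274
L = 2.5 × 50.628274 = 126.570685
V = π·0.5² × L = 0.785398 × 126.570685 = 99.408384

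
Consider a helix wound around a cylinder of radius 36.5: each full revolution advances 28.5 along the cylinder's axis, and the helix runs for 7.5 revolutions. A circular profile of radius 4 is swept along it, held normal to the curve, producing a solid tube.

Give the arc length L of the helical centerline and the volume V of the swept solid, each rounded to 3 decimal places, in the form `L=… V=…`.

L=1733.253 V=87122.779

2πR = 2π·36.5 = 229.336264
per-turn = √(229.336264² + 28.5²) = √(52595.1219 + 812.25) = √53407.3719 = 231.100350
L = 7.5 × 231.100350 = 1733.252626
V = π·4² × L = 50.265482 × 1733.252626 = 87122.779484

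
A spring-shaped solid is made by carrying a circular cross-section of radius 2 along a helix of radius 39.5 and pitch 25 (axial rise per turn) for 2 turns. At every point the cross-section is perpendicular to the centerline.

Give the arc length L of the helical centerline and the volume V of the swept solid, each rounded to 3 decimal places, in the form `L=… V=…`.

L=498.884 V=6269.156

2πR = 2π·39.5 = 248.185820
per-turn = √(248.185820² + 25²) = √(61596.2011 + 625) = √62221.2011 = 249.441779
L = 2 × 249.441779 = 498.883558
V = π·2² × L = 12.566371 × 498.883558 = 6269.155681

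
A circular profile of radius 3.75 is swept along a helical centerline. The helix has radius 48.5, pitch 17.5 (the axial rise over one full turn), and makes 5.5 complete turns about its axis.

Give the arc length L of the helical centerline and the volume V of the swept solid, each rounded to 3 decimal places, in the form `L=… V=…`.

L=1678.801 V=74167.160

2πR = 2π·48.5 = 304.734487
per-turn = √(304.734487² + 17.5²) = √(92863.1078 + 306.25) = √93169.3578 = 305.236560
L = 5.5 × 305.236560 = 1678.801082
V = π·3.75² × L = 44.178647 × 1678.801082 = 74167.159877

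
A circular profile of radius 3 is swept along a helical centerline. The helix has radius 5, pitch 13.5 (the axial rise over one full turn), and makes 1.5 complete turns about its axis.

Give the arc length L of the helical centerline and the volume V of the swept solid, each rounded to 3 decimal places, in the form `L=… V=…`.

2πR = 2π·5 = 31.415927
per-turn = √(31.415927² + 13.5²) = √(986.9604 + 182.25) = √1169.2104 = 34.193719
L = 1.5 × 34.193719 = 51.290579
V = π·3² × L = 28.274334 × 51.290579 = 1450.206955

L=51.291 V=1450.207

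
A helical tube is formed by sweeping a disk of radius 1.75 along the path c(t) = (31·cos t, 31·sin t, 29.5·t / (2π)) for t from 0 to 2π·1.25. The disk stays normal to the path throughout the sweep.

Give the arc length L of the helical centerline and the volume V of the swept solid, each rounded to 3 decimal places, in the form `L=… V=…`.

2πR = 2π·31 = 194.778745
per-turn = √(194.778745² + 29.5²) = √(37938.7593 + 870.25) = √38809.0093 = 197.000024
L = 1.25 × 197.000024 = 246.250030
V = π·1.75² × L = 9.621128 × 246.250030 = 2369.202932

L=246.250 V=2369.203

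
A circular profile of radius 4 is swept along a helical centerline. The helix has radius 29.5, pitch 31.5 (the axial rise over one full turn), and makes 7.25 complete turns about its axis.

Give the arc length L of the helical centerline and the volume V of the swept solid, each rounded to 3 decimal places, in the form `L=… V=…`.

L=1363.084 V=68516.062

2πR = 2π·29.5 = 185.353967
per-turn = √(185.353967² + 31.5²) = √(34356.0929 + 992.25) = √35348.3429 = 188.011550
L = 7.25 × 188.011550 = 1363.083737
V = π·4² × L = 50.265482 × 1363.083737 = 68516.061683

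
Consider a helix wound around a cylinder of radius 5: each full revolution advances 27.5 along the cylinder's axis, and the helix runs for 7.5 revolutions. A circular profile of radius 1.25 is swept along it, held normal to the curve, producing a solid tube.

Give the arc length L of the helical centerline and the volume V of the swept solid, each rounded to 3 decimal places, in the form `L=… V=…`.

2πR = 2π·5 = 31.415927
per-turn = √(31.415927² + 27.5²) = √(986.9604 + 756.25) = √1743.2104 = 41.751772
L = 7.5 × 41.751772 = 313.138288
V = π·1.25² × L = 4.908739 × 313.138288 = 1537.113976

L=313.138 V=1537.114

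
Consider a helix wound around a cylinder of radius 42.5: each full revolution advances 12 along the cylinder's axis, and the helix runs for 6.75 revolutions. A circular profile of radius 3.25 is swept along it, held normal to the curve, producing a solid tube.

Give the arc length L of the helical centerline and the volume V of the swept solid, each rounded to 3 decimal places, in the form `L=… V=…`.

2πR = 2π·42.5 = 267.035376
per-turn = √(267.035376² + 12²) = √(71307.8918 + 144) = √71451.8918 = 267.304867
L = 6.75 × 267.304867 = 1804.307851
V = π·3.25² × L = 33.183072 × 1804.307851 = 59872.478048

L=1804.308 V=59872.478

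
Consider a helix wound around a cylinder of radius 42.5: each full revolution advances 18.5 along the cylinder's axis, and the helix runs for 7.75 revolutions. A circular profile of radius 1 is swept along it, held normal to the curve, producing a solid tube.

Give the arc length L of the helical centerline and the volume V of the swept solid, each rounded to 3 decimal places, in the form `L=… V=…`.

2πR = 2π·42.5 = 267.035376
per-turn = √(267.035376² + 18.5²) = √(71307.8918 + 342.25) = √71650.1418 = 267.675441
L = 7.75 × 267.675441 = 2074.484669
V = π·1² × L = 3.141593 × 2074.484669 = 6517.185796

L=2074.485 V=6517.186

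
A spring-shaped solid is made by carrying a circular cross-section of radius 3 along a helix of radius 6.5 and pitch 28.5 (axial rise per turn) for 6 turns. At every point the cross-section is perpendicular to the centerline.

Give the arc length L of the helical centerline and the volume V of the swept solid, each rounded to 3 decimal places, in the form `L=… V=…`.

L=298.810 V=8448.666

2πR = 2π·6.5 = 40.840704
per-turn = √(40.840704² + 28.5²) = √(1667.9631 + 812.25) = √2480.2131 = 49.801738
L = 6 × 49.801738 = 298.810430
V = π·3² × L = 28.274334 × 298.810430 = 8448.665870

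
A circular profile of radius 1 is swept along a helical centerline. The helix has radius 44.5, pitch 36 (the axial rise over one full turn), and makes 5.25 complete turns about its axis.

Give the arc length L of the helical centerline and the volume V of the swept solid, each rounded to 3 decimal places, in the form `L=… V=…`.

L=1480.026 V=4649.640

2πR = 2π·44.5 = 279.601746
per-turn = √(279.601746² + 36²) = √(78177.1365 + 1296) = √79473.1365 = 281.909802
L = 5.25 × 281.909802 = 1480.026460
V = π·1² × L = 3.141593 × 1480.026460 = 4649.640255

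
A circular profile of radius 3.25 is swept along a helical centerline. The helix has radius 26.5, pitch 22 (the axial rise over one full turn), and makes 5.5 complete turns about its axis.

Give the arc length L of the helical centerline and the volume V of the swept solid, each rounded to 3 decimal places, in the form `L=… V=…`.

L=923.733 V=30652.314

2πR = 2π·26.5 = 166.504411
per-turn = √(166.504411² + 22²) = √(27723.7188 + 484) = √28207.7188 = 167.951537
L = 5.5 × 167.951537 = 923.733453
V = π·3.25² × L = 33.183072 × 923.733453 = 30652.314059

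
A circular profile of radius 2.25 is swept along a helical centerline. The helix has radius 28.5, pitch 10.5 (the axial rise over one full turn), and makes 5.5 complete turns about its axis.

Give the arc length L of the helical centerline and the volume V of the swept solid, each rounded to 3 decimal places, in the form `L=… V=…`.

L=986.581 V=15690.892

2πR = 2π·28.5 = 179.070781
per-turn = √(179.070781² + 10.5²) = √(32066.3447 + 110.25) = √32176.5947 = 179.378356
L = 5.5 × 179.378356 = 986.580960
V = π·2.25² × L = 15.904313 × 986.580960 = 15690.892191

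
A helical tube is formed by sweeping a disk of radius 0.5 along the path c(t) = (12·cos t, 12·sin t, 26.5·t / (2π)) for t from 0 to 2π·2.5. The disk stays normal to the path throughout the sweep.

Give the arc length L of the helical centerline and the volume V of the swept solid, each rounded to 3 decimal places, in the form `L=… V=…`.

2πR = 2π·12 = 75.398224
per-turn = √(75.398224² + 26.5²) = √(5684.8921 + 702.25) = √6387.1421 = 79.919598
L = 2.5 × 79.919598 = 199.798995
V = π·0.5² × L = 0.785398 × 199.798995 = 156.921764

L=199.799 V=156.922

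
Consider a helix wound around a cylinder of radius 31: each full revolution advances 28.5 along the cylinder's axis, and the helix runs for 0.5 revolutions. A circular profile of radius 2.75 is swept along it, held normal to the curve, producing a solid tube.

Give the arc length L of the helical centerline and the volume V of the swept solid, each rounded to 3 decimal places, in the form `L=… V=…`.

2πR = 2π·31 = 194.778745
per-turn = √(194.778745² + 28.5²) = √(37938.7593 + 812.25) = √38751.0093 = 196.852761
L = 0.5 × 196.852761 = 98.426380
V = π·2.75² × L = 23.758294 × 98.426380 = 2338.442923

L=98.426 V=2338.443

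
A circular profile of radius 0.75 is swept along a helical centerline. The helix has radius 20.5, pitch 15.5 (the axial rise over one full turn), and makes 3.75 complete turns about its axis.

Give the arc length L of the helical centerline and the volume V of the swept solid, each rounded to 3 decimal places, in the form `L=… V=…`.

2πR = 2π·20.5 = 128.805299
per-turn = √(128.805299² + 15.5²) = √(16590.8050 + 240.25) = √16831.0550 = 129.734556
L = 3.75 × 129.734556 = 486.504585
V = π·0.75² × L = 1.767146 × 486.504585 = 859.724566

L=486.505 V=859.725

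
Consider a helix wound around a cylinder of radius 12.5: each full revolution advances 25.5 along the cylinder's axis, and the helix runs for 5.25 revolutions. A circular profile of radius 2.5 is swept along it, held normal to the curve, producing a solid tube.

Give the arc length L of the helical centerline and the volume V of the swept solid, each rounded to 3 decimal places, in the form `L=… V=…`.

L=433.523 V=8512.197

2πR = 2π·12.5 = 78.539816
per-turn = √(78.539816² + 25.5²) = √(6168.5028 + 650.25) = √6818.7528 = 82.575739
L = 5.25 × 82.575739 = 433.522632
V = π·2.5² × L = 19.634954 × 433.522632 = 8512.196979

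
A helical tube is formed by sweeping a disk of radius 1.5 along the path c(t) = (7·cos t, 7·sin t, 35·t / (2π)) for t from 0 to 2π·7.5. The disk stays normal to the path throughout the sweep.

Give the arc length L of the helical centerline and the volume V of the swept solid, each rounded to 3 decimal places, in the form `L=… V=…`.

2πR = 2π·7 = 43.982297
per-turn = √(43.982297² + 35²) = √(1934.4425 + 1225) = √3159.4425 = 56.208918
L = 7.5 × 56.208918 = 421.566885
V = π·1.5² × L = 7.068583 × 421.566885 = 2979.880715

L=421.567 V=2979.881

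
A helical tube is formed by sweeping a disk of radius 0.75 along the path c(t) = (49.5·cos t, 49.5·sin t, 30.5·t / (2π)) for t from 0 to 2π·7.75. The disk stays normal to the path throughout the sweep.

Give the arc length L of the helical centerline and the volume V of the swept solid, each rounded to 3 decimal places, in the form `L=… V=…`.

L=2421.949 V=4279.938

2πR = 2π·49.5 = 311.017673
per-turn = √(311.017673² + 30.5²) = √(96731.9927 + 930.25) = √97662.2427 = 312.509588
L = 7.75 × 312.509588 = 2421.949309
V = π·0.75² × L = 1.767146 × 2421.949309 = 4279.937713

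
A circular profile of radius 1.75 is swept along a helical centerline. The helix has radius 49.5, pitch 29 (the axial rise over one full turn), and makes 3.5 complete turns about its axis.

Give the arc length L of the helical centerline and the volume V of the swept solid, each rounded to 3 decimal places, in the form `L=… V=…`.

L=1093.284 V=10518.621

2πR = 2π·49.5 = 311.017673
per-turn = √(311.017673² + 29²) = √(96731.9927 + 841) = √97572.9927 = 312.366760
L = 3.5 × 312.366760 = 1093.283660
V = π·1.75² × L = 9.621128 × 1093.283660 = 10518.621487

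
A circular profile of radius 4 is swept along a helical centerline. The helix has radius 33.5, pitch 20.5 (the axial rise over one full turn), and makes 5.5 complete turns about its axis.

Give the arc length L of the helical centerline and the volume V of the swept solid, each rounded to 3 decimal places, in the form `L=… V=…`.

2πR = 2π·33.5 = 210.486708
per-turn = √(210.486708² + 20.5²) = √(44304.6542 + 420.25) = √44724.9042 = 211.482633
L = 5.5 × 211.482633 = 1163.154483
V = π·4² × L = 50.265482 × 1163.154483 = 58466.521248

L=1163.154 V=58466.521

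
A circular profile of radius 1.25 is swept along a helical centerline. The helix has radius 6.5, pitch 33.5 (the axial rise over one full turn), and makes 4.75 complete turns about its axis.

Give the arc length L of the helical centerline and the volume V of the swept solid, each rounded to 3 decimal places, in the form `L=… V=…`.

2πR = 2π·6.5 = 40.840704
per-turn = √(40.840704² + 33.5²) = √(1667.9631 + 1122.25) = √2790.2131 = 52.822468
L = 4.75 × 52.822468 = 250.906724
V = π·1.25² × L = 4.908739 × 250.906724 = 1231.635500

L=250.907 V=1231.636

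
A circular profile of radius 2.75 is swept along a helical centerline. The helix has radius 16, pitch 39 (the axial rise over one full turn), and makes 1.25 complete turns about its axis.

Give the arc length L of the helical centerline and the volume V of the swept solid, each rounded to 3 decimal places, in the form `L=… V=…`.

L=134.788 V=3202.344

2πR = 2π·16 = 100.530965
per-turn = √(100.530965² + 39²) = √(10106.4749 + 1521) = √11627.4749 = 107.830770
L = 1.25 × 107.830770 = 134.788462
V = π·2.75² × L = 23.758294 × 134.788462 = 3202.343972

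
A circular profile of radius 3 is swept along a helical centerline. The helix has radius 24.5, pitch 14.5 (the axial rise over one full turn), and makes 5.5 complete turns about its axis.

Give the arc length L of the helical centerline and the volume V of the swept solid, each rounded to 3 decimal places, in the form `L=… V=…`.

L=850.407 V=24044.689

2πR = 2π·24.5 = 153.938040
per-turn = √(153.938040² + 14.5²) = √(23696.9202 + 210.25) = √23907.1702 = 154.619437
L = 5.5 × 154.619437 = 850.406901
V = π·3² × L = 28.274334 × 850.406901 = 24044.688659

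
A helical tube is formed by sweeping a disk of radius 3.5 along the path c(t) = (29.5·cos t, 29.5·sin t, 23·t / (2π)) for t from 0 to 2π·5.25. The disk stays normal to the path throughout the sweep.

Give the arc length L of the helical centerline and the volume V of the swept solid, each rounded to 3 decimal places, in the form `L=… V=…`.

2πR = 2π·29.5 = 185.353967
per-turn = √(185.353967² + 23²) = √(34356.0929 + 529) = √34885.0929 = 186.775515
L = 5.25 × 186.775515 = 980.571453
V = π·3.5² × L = 38.484510 × 980.571453 = 37736.811879

L=980.571 V=37736.812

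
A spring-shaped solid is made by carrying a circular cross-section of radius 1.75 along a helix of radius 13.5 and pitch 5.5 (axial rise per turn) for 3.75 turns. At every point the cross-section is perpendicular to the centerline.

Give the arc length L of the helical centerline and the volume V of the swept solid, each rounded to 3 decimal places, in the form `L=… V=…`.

2πR = 2π·13.5 = 84.823002
per-turn = √(84.823002² + 5.5²) = √(7194.9416 + 30.25) = √7225.1916 = 85.001127
L = 3.75 × 85.001127 = 318.754227
V = π·1.75² × L = 9.621128 × 318.754227 = 3066.775056

L=318.754 V=3066.775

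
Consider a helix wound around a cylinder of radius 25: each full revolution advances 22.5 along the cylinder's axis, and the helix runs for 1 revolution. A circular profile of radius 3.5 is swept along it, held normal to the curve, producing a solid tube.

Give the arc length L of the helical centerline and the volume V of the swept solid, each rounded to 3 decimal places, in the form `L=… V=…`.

L=158.683 V=6106.833

2πR = 2π·25 = 157.079633
per-turn = √(157.079633² + 22.5²) = √(24674.0110 + 506.25) = √25180.2610 = 158.682894
L = 1 × 158.682894 = 158.682894
V = π·3.5² × L = 38.484510 × 158.682894 = 6106.833441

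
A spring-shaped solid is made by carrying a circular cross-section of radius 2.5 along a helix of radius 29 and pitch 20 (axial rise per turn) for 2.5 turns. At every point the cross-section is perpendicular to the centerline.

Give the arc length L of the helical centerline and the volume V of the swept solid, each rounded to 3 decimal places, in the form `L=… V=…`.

L=458.267 V=8998.047

2πR = 2π·29 = 182.212374
per-turn = √(182.212374² + 20²) = √(33201.3492 + 400) = √33601.3492 = 183.306708
L = 2.5 × 183.306708 = 458.266770
V = π·2.5² × L = 19.634954 × 458.266770 = 8998.046989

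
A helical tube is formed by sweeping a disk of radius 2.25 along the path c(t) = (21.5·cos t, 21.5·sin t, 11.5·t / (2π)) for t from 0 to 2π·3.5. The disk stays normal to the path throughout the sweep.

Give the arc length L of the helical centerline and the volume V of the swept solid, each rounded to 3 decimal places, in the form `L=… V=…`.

2πR = 2π·21.5 = 135.088484
per-turn = √(135.088484² + 11.5²) = √(18248.8985 + 132.25) = √18381.1485 = 135.577094
L = 3.5 × 135.577094 = 474.519831
V = π·2.25² × L = 15.904313 × 474.519831 = 7546.911819

L=474.520 V=7546.912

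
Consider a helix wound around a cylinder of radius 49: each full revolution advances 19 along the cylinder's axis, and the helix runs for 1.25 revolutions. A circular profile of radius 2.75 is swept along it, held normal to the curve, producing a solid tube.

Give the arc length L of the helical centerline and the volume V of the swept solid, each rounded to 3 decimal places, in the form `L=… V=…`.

2πR = 2π·49 = 307.876080
per-turn = √(307.876080² + 19²) = √(94787.6807 + 361) = √95148.6807 = 308.461798
L = 1.25 × 308.461798 = 385.577247
V = π·2.75² × L = 23.758294 × 385.577247 = 9160.657769

L=385.577 V=9160.658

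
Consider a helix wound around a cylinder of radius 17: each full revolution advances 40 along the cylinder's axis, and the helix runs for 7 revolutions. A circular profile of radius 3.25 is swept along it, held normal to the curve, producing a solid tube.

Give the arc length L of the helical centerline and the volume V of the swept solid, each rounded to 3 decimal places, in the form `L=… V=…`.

L=798.407 V=26493.600

2πR = 2π·17 = 106.814150
per-turn = √(106.814150² + 40²) = √(11409.2627 + 1600) = √13009.2627 = 114.058155
L = 7 × 114.058155 = 798.407084
V = π·3.25² × L = 33.183072 × 798.407084 = 26493.600074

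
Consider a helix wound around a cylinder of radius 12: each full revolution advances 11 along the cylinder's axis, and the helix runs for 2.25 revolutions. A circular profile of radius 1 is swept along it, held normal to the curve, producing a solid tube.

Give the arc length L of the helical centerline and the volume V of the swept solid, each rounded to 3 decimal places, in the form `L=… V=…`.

2πR = 2π·12 = 75.398224
per-turn = √(75.398224² + 11²) = √(5684.8921 + 121) = √5805.8921 = 76.196405
L = 2.25 × 76.196405 = 171.441911
V = π·1² × L = 3.141593 × 171.441911 = 538.600649

L=171.442 V=538.601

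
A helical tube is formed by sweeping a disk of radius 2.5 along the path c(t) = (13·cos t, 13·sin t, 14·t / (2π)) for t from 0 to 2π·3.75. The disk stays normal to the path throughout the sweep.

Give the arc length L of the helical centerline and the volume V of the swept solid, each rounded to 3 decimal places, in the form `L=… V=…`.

L=310.772 V=6101.992

2πR = 2π·13 = 81.681409
per-turn = √(81.681409² + 14²) = √(6671.8526 + 196) = √6867.8526 = 82.872508
L = 3.75 × 82.872508 = 310.771905
V = π·2.5² × L = 19.634954 × 310.771905 = 6101.992082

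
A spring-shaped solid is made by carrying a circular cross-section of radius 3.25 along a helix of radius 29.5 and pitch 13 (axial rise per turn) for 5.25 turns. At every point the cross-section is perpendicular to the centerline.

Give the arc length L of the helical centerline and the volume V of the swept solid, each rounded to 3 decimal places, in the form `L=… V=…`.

2πR = 2π·29.5 = 185.353967
per-turn = √(185.353967² + 13²) = √(34356.0929 + 169) = √34525.0929 = 185.809292
L = 5.25 × 185.809292 = 975.498782
V = π·3.25² × L = 33.183072 × 975.498782 = 32370.046711

L=975.499 V=32370.047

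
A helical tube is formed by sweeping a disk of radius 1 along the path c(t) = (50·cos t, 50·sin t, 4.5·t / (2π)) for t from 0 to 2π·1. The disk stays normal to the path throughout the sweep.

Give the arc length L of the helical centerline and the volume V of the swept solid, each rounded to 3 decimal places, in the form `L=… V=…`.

2πR = 2π·50 = 314.159265
per-turn = √(314.159265² + 4.5²) = √(98696.0440 + 20.25) = √98716.2940 = 314.191493
L = 1 × 314.191493 = 314.191493
V = π·1² × L = 3.141593 × 314.191493 = 987.061685

L=314.191 V=987.062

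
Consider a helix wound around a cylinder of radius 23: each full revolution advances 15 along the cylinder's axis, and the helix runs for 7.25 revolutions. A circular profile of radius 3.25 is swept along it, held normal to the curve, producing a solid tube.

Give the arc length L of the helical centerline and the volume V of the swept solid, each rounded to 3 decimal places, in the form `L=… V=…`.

L=1053.350 V=34953.388

2πR = 2π·23 = 144.513262
per-turn = √(144.513262² + 15²) = √(20884.0829 + 225) = √21109.0829 = 145.289652
L = 7.25 × 145.289652 = 1053.349975
V = π·3.25² × L = 33.183072 × 1053.349975 = 34953.388499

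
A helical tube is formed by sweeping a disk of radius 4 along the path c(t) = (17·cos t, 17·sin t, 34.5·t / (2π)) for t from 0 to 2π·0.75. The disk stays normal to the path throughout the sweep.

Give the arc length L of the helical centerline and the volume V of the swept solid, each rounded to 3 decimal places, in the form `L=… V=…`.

2πR = 2π·17 = 106.814150
per-turn = √(106.814150² + 34.5²) = √(11409.2627 + 1190.25) = √12599.5127 = 112.247551
L = 0.75 × 112.247551 = 84.185663
V = π·4² × L = 50.265482 × 84.185663 = 4231.632976

L=84.186 V=4231.633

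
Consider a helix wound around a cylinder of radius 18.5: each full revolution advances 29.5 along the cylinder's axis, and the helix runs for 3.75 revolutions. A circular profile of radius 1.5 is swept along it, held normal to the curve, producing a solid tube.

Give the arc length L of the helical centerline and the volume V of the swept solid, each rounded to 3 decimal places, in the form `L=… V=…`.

2πR = 2π·18.5 = 116.238928
per-turn = √(116.238928² + 29.5²) = √(13511.4884 + 870.25) = √14381.7384 = 119.923886
L = 3.75 × 119.923886 = 449.714572
V = π·1.5² × L = 7.068583 × 449.714572 = 3178.844993

L=449.715 V=3178.845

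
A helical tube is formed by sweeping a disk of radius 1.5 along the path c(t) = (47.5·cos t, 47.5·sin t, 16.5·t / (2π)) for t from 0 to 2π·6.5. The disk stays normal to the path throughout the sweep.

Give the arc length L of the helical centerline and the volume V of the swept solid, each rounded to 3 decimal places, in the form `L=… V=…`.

2πR = 2π·47.5 = 298.451302
per-turn = √(298.451302² + 16.5²) = √(89073.1797 + 272.25) = √89345.4297 = 298.907059
L = 6.5 × 298.907059 = 1942.895881
V = π·1.5² × L = 7.068583 × 1942.895881 = 13733.521712

L=1942.896 V=13733.522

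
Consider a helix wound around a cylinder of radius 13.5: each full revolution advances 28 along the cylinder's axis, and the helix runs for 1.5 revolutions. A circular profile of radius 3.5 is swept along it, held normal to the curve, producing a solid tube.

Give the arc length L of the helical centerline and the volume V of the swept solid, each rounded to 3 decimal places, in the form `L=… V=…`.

L=133.987 V=5156.439

2πR = 2π·13.5 = 84.823002
per-turn = √(84.823002² + 28²) = √(7194.9416 + 784) = √7978.9416 = 89.324922
L = 1.5 × 89.324922 = 133.987382
V = π·3.5² × L = 38.484510 × 133.987382 = 5156.438755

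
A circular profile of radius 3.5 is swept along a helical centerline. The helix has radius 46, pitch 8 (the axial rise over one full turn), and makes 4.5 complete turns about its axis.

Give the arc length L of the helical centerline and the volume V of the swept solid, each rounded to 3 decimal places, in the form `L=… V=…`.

2πR = 2π·46 = 289.026524
per-turn = √(289.026524² + 8²) = √(83536.3317 + 64) = √83600.3317 = 289.137219
L = 4.5 × 289.137219 = 1301.117487
V = π·3.5² × L = 38.484510 × 1301.117487 = 50072.868962

L=1301.117 V=50072.869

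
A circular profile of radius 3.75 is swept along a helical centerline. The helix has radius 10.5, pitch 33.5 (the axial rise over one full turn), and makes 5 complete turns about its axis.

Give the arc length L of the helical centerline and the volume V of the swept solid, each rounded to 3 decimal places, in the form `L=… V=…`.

2πR = 2π·10.5 = 65.973446
per-turn = √(65.973446² + 33.5²) = √(4352.4955 + 1122.25) = √5474.7455 = 73.991523
L = 5 × 73.991523 = 369.957617
V = π·3.75² × L = 44.178647 × 369.957617 = 16344.226861

L=369.958 V=16344.227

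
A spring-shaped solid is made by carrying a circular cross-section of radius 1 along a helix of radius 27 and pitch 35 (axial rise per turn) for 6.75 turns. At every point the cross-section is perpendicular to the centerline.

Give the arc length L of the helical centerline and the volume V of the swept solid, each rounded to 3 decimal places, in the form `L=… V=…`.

2πR = 2π·27 = 169.646003
per-turn = √(169.646003² + 35²) = √(28779.7664 + 1225) = √30004.7664 = 173.218840
L = 6.75 × 173.218840 = 1169.227168
V = π·1² × L = 3.141593 × 1169.227168 = 3673.235482

L=1169.227 V=3673.235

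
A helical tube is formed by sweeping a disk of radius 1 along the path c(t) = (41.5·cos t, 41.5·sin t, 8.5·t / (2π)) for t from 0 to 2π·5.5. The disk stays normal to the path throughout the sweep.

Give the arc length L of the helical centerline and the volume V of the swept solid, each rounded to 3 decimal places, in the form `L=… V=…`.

2πR = 2π·41.5 = 260.752190
per-turn = √(260.752190² + 8.5²) = √(67991.7047 + 72.25) = √68063.9547 = 260.890695
L = 5.5 × 260.890695 = 1434.898822
V = π·1² × L = 3.141593 × 1434.898822 = 4507.867599

L=1434.899 V=4507.868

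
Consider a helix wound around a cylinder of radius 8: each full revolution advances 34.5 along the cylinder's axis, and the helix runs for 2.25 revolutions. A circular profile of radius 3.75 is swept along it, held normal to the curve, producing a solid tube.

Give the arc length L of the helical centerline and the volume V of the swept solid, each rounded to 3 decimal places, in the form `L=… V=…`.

L=137.174 V=6060.152

2πR = 2π·8 = 50.265482
per-turn = √(50.265482² + 34.5²) = √(2526.6187 + 1190.25) = √3716.8687 = 60.966128
L = 2.25 × 60.966128 = 137.173787
V = π·3.75² × L = 44.178647 × 137.173787 = 6060.152285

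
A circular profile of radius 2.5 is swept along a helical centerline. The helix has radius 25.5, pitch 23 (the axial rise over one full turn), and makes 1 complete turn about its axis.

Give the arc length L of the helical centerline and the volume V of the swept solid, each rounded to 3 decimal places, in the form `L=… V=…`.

L=161.864 V=3178.185

2πR = 2π·25.5 = 160.221225
per-turn = √(160.221225² + 23²) = √(25670.8410 + 529) = √26199.8410 = 161.863650
L = 1 × 161.863650 = 161.863650
V = π·2.5² × L = 19.634954 × 161.863650 = 3178.185327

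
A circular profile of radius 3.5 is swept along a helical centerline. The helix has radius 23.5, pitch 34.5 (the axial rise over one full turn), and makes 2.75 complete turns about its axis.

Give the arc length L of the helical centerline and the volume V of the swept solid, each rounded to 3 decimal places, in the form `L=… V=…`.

L=416.987 V=16047.559

2πR = 2π·23.5 = 147.654855
per-turn = √(147.654855² + 34.5²) = √(21801.9561 + 1190.25) = √22992.2061 = 151.631811
L = 2.75 × 151.631811 = 416.987480
V = π·3.5² × L = 38.484510 × 416.987480 = 16047.558861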